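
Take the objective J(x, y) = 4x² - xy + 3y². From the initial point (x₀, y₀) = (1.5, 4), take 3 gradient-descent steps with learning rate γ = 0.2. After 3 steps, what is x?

0.04

∇J = (8x - y, -x + 6y)
Step 1: at (1.5, 4), ∇J = (8, 22.5) → (1.5, 4) − 0.2·(8, 22.5) = (-0.1, -0.5)
Step 2: at (-0.1, -0.5), ∇J = (-0.3, -2.9) → (-0.1, -0.5) − 0.2·(-0.3, -2.9) = (-0.04, 0.08)
Step 3: at (-0.04, 0.08), ∇J = (-0.4, 0.52) → (-0.04, 0.08) − 0.2·(-0.4, 0.52) = (0.04, -0.024)
x = 0.04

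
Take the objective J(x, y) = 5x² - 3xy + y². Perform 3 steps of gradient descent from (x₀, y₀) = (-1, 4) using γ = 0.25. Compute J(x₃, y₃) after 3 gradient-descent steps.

775.158935546875

∇J = (10x - 3y, -3x + 2y)
(x₁, y₁) = (-1, 4) − 0.25·(-22, 11) = (4.5, 1.25)
(x₂, y₂) = (4.5, 1.25) − 0.25·(41.25, -11) = (-5.8125, 4)
(x₃, y₃) = (-5.8125, 4) − 0.25·(-70.125, 25.4375) = (11.71875, -2.359375)
J(11.71875, -2.359375) = 775.158935546875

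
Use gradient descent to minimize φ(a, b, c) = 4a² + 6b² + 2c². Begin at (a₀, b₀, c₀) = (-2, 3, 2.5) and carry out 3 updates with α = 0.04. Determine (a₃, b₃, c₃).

∇φ = (8a, 12b, 4c)
Step 1: at (-2, 3, 2.5), ∇φ = (-16, 36, 10) → (-2, 3, 2.5) − 0.04·(-16, 36, 10) = (-1.36, 1.56, 2.1)
Step 2: at (-1.36, 1.56, 2.1), ∇φ = (-10.88, 18.72, 8.4) → (-1.36, 1.56, 2.1) − 0.04·(-10.88, 18.72, 8.4) = (-0.9248, 0.8112, 1.764)
Step 3: at (-0.9248, 0.8112, 1.764), ∇φ = (-7.3984, 9.7344, 7.056) → (-0.9248, 0.8112, 1.764) − 0.04·(-7.3984, 9.7344, 7.056) = (-0.628864, 0.421824, 1.48176)

(-0.628864, 0.421824, 1.48176)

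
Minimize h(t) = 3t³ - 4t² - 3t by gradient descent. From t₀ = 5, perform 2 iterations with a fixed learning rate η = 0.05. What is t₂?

h′(t) = 9t² - 8t - 3
t₁ = 5 − 0.05·182 = -4.1
t₂ = -4.1 − 0.05·181.09 = -13.1545

-13.1545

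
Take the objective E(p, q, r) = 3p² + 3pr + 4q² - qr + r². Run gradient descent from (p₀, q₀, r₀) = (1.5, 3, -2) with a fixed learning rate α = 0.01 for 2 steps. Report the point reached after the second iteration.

∇E = (6p + 3r, 8q - r, 3p - q + 2r)
Step 1: at (1.5, 3, -2), ∇E = (3, 26, -2.5) → (1.5, 3, -2) − 0.01·(3, 26, -2.5) = (1.47, 2.74, -1.975)
Step 2: at (1.47, 2.74, -1.975), ∇E = (2.895, 23.895, -2.28) → (1.47, 2.74, -1.975) − 0.01·(2.895, 23.895, -2.28) = (1.44105, 2.50105, -1.9522)

(1.44105, 2.50105, -1.9522)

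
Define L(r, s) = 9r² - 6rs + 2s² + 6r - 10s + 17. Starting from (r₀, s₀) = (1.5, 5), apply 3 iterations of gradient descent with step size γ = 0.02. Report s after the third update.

∇L = (18r - 6s + 6, -6r + 4s - 10)
(r₁, s₁) = (1.5, 5) − 0.02·(3, 1) = (1.44, 4.98)
(r₂, s₂) = (1.44, 4.98) − 0.02·(2.04, 1.28) = (1.3992, 4.9544)
(r₃, s₃) = (1.3992, 4.9544) − 0.02·(1.4592, 1.4224) = (1.370016, 4.925952)
s = 4.925952

4.925952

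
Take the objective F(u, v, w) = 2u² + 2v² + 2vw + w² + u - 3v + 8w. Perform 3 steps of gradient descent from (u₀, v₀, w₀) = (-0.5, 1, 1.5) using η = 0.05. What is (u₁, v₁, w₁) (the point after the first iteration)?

∇F = (4u + 1, 4v + 2w - 3, 2v + 2w + 8)
(u₁, v₁, w₁) = (-0.5, 1, 1.5) − 0.05·(-1, 4, 13) = (-0.45, 0.8, 0.85)

(-0.45, 0.8, 0.85)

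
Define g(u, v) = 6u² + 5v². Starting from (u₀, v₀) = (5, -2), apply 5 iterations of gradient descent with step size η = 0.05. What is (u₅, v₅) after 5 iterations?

(0.0512, -0.0625)

∇g = (12u, 10v)
Step 1: at (5, -2), ∇g = (60, -20) → (5, -2) − 0.05·(60, -20) = (2, -1)
Step 2: at (2, -1), ∇g = (24, -10) → (2, -1) − 0.05·(24, -10) = (0.8, -0.5)
Step 3: at (0.8, -0.5), ∇g = (9.6, -5) → (0.8, -0.5) − 0.05·(9.6, -5) = (0.32, -0.25)
Step 4: at (0.32, -0.25), ∇g = (3.84, -2.5) → (0.32, -0.25) − 0.05·(3.84, -2.5) = (0.128, -0.125)
Step 5: at (0.128, -0.125), ∇g = (1.536, -1.25) → (0.128, -0.125) − 0.05·(1.536, -1.25) = (0.0512, -0.0625)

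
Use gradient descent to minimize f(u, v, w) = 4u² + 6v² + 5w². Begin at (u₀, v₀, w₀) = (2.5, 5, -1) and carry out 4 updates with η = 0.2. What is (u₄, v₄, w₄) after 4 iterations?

∇f = (8u, 12v, 10w)
Step 1: at (2.5, 5, -1), ∇f = (20, 60, -10) → (2.5, 5, -1) − 0.2·(20, 60, -10) = (-1.5, -7, 1)
Step 2: at (-1.5, -7, 1), ∇f = (-12, -84, 10) → (-1.5, -7, 1) − 0.2·(-12, -84, 10) = (0.9, 9.8, -1)
Step 3: at (0.9, 9.8, -1), ∇f = (7.2, 117.6, -10) → (0.9, 9.8, -1) − 0.2·(7.2, 117.6, -10) = (-0.54, -13.72, 1)
Step 4: at (-0.54, -13.72, 1), ∇f = (-4.32, -164.64, 10) → (-0.54, -13.72, 1) − 0.2·(-4.32, -164.64, 10) = (0.324, 19.208, -1)

(0.324, 19.208, -1)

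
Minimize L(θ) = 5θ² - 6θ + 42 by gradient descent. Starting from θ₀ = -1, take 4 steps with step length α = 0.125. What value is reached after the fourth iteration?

0.59375

L′(θ) = 10θ - 6
θ₁ = -1 − 0.125·(-16) = 1
θ₂ = 1 − 0.125·4 = 0.5
θ₃ = 0.5 − 0.125·(-1) = 0.625
θ₄ = 0.625 − 0.125·0.25 = 0.59375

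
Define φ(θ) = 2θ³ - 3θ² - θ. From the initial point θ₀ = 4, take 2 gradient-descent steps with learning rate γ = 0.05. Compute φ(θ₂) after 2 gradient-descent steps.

-1.18480631021875

φ′(θ) = 6θ² - 6θ - 1
Step 1: φ′(4) = 71; θ₁ = 4 − 0.05·71 = 0.45
Step 2: φ′(0.45) = -2.485; θ₂ = 0.45 − 0.05·(-2.485) = 0.57425
φ(0.57425) = -1.18480631021875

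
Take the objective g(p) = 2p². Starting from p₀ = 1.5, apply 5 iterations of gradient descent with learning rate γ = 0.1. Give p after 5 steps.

g′(p) = 4p
p₁ = 1.5 − 0.1·6 = 0.9
p₂ = 0.9 − 0.1·3.6 = 0.54
p₃ = 0.54 − 0.1·2.16 = 0.324
p₄ = 0.324 − 0.1·1.296 = 0.1944
p₅ = 0.1944 − 0.1·0.7776 = 0.11664

0.11664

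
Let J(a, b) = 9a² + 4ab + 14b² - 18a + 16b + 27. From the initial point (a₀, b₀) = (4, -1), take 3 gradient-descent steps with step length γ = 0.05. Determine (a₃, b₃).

(1.153, -0.81)

∇J = (18a + 4b - 18, 4a + 28b + 16)
Step 1: at (4, -1), ∇J = (50, 4) → (4, -1) − 0.05·(50, 4) = (1.5, -1.2)
Step 2: at (1.5, -1.2), ∇J = (4.2, -11.6) → (1.5, -1.2) − 0.05·(4.2, -11.6) = (1.29, -0.62)
Step 3: at (1.29, -0.62), ∇J = (2.74, 3.8) → (1.29, -0.62) − 0.05·(2.74, 3.8) = (1.153, -0.81)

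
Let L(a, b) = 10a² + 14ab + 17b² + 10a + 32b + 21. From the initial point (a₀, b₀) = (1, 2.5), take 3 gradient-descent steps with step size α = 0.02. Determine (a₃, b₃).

∇L = (20a + 14b + 10, 14a + 34b + 32)
Step 1: at (1, 2.5), ∇L = (65, 131) → (1, 2.5) − 0.02·(65, 131) = (-0.3, -0.12)
Step 2: at (-0.3, -0.12), ∇L = (2.32, 23.72) → (-0.3, -0.12) − 0.02·(2.32, 23.72) = (-0.3464, -0.5944)
Step 3: at (-0.3464, -0.5944), ∇L = (-5.2496, 6.9408) → (-0.3464, -0.5944) − 0.02·(-5.2496, 6.9408) = (-0.241408, -0.733216)

(-0.241408, -0.733216)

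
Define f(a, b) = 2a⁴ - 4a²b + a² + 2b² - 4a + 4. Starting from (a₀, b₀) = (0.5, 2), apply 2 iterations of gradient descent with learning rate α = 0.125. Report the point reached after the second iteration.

(-1.578125, 2.09375)

∇f = (8a³ - 8ab + 2a - 4, -4a² + 4b)
Step 1: at (0.5, 2), ∇f = (-10, 7) → (0.5, 2) − 0.125·(-10, 7) = (1.75, 1.125)
Step 2: at (1.75, 1.125), ∇f = (26.625, -7.75) → (1.75, 1.125) − 0.125·(26.625, -7.75) = (-1.578125, 2.09375)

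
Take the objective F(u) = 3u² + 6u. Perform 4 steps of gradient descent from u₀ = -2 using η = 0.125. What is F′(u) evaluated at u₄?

-0.0234375

F′(u) = 6u + 6
u₁ = -2 − 0.125·(-6) = -1.25
u₂ = -1.25 − 0.125·(-1.5) = -1.0625
u₃ = -1.0625 − 0.125·(-0.375) = -1.015625
u₄ = -1.015625 − 0.125·(-0.09375) = -1.00390625
F′(u) at (-1.00390625) = -0.0234375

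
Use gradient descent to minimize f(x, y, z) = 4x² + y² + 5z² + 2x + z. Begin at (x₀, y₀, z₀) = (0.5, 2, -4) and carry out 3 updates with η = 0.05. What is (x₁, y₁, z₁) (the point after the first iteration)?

∇f = (8x + 2, 2y, 10z + 1)
(x₁, y₁, z₁) = (0.5, 2, -4) − 0.05·(6, 4, -39) = (0.2, 1.8, -2.05)

(0.2, 1.8, -2.05)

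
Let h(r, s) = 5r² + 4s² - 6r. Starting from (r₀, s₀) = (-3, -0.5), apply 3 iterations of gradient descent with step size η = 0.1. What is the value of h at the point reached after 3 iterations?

-1.799936

∇h = (10r - 6, 8s)
(r₁, s₁) = (-3, -0.5) − 0.1·(-36, -4) = (0.6, -0.1)
(r₂, s₂) = (0.6, -0.1) − 0.1·(0, -0.8) = (0.6, -0.02)
(r₃, s₃) = (0.6, -0.02) − 0.1·(0, -0.16) = (0.6, -0.004)
h(0.6, -0.004) = -1.799936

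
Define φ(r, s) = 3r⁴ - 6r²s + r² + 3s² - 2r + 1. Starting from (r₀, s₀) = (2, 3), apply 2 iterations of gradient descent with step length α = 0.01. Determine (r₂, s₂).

∇φ = (12r³ - 12rs + 2r - 2, -6r² + 6s)
(r₁, s₁) = (2, 3) − 0.01·(26, -6) = (1.74, 3.06)
(r₂, s₂) = (1.74, 3.06) − 0.01·(0.803488, 0.1944) = (1.73196512, 3.058056)

(1.73196512, 3.058056)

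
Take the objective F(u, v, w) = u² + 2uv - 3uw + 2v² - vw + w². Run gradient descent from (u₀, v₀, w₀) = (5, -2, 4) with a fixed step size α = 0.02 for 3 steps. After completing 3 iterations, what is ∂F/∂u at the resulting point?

∇F = (2u + 2v - 3w, 2u + 4v - w, -3u - v + 2w)
Step 1: at (5, -2, 4), ∇F = (-6, -2, -5) → (5, -2, 4) − 0.02·(-6, -2, -5) = (5.12, -1.96, 4.1)
Step 2: at (5.12, -1.96, 4.1), ∇F = (-5.98, -1.7, -5.2) → (5.12, -1.96, 4.1) − 0.02·(-5.98, -1.7, -5.2) = (5.2396, -1.926, 4.204)
Step 3: at (5.2396, -1.926, 4.204), ∇F = (-5.9848, -1.4288, -5.3848) → (5.2396, -1.926, 4.204) − 0.02·(-5.9848, -1.4288, -5.3848) = (5.359296, -1.897424, 4.311696)
∂F/∂u at (5.359296, -1.897424, 4.311696) = -6.011344

-6.011344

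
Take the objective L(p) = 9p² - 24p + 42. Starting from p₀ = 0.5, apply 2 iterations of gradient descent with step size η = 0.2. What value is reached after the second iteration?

-4.3

L′(p) = 18p - 24
p₁ = 0.5 − 0.2·(-15) = 3.5
p₂ = 3.5 − 0.2·39 = -4.3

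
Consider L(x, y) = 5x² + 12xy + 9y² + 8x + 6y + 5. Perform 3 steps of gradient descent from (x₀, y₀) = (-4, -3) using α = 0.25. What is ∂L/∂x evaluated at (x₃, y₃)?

∇L = (10x + 12y + 8, 12x + 18y + 6)
Step 1: at (-4, -3), ∇L = (-68, -96) → (-4, -3) − 0.25·(-68, -96) = (13, 21)
Step 2: at (13, 21), ∇L = (390, 540) → (13, 21) − 0.25·(390, 540) = (-84.5, -114)
Step 3: at (-84.5, -114), ∇L = (-2205, -3060) → (-84.5, -114) − 0.25·(-2205, -3060) = (466.75, 651)
∂L/∂x at (466.75, 651) = 12487.5

12487.5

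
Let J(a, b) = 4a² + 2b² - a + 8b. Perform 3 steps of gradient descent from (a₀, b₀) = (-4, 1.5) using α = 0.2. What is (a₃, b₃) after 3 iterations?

(1.016, -1.972)

∇J = (8a - 1, 4b + 8)
(a₁, b₁) = (-4, 1.5) − 0.2·(-33, 14) = (2.6, -1.3)
(a₂, b₂) = (2.6, -1.3) − 0.2·(19.8, 2.8) = (-1.36, -1.86)
(a₃, b₃) = (-1.36, -1.86) − 0.2·(-11.88, 0.56) = (1.016, -1.972)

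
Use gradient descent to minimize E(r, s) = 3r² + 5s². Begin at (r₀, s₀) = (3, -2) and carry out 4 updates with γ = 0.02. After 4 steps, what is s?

∇E = (6r, 10s)
(r₁, s₁) = (3, -2) − 0.02·(18, -20) = (2.64, -1.6)
(r₂, s₂) = (2.64, -1.6) − 0.02·(15.84, -16) = (2.3232, -1.28)
(r₃, s₃) = (2.3232, -1.28) − 0.02·(13.9392, -12.8) = (2.044416, -1.024)
(r₄, s₄) = (2.044416, -1.024) − 0.02·(12.266496, -10.24) = (1.79908608, -0.8192)
s = -0.8192

-0.8192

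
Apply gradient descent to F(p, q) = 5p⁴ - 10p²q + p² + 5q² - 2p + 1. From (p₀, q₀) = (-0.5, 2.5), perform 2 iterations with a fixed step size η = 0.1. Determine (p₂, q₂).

(26.42725, 6.0025)

∇F = (20p³ - 20pq + 2p - 2, -10p² + 10q)
Step 1: at (-0.5, 2.5), ∇F = (19.5, 22.5) → (-0.5, 2.5) − 0.1·(19.5, 22.5) = (-2.45, 0.25)
Step 2: at (-2.45, 0.25), ∇F = (-288.7725, -57.525) → (-2.45, 0.25) − 0.1·(-288.7725, -57.525) = (26.42725, 6.0025)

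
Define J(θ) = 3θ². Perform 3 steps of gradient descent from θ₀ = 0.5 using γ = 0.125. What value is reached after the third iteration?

J′(θ) = 6θ
Step 1: J′(0.5) = 3; θ₁ = 0.5 − 0.125·3 = 0.125
Step 2: J′(0.125) = 0.75; θ₂ = 0.125 − 0.125·0.75 = 0.03125
Step 3: J′(0.03125) = 0.1875; θ₃ = 0.03125 − 0.125·0.1875 = 0.0078125

0.0078125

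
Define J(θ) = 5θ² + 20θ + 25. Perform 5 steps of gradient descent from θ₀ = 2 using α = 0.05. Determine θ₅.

J′(θ) = 10θ + 20
θ₁ = 2 − 0.05·40 = 0
θ₂ = 0 − 0.05·20 = -1
θ₃ = -1 − 0.05·10 = -1.5
θ₄ = -1.5 − 0.05·5 = -1.75
θ₅ = -1.75 − 0.05·2.5 = -1.875

-1.875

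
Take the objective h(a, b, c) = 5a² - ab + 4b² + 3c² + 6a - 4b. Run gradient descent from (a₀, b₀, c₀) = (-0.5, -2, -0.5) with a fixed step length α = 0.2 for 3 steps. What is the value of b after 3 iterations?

∇h = (10a - b + 6, -a + 8b - 4, 6c)
(a₁, b₁, c₁) = (-0.5, -2, -0.5) − 0.2·(3, -19.5, -3) = (-1.1, 1.9, 0.1)
(a₂, b₂, c₂) = (-1.1, 1.9, 0.1) − 0.2·(-6.9, 12.3, 0.6) = (0.28, -0.56, -0.02)
(a₃, b₃, c₃) = (0.28, -0.56, -0.02) − 0.2·(9.36, -8.76, -0.12) = (-1.592, 1.192, 0.004)
b = 1.192

1.192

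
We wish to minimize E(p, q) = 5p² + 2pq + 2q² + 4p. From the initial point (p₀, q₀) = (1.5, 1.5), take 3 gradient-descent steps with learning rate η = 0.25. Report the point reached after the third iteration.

∇E = (10p + 2q + 4, 2p + 4q)
Step 1: at (1.5, 1.5), ∇E = (22, 9) → (1.5, 1.5) − 0.25·(22, 9) = (-4, -0.75)
Step 2: at (-4, -0.75), ∇E = (-37.5, -11) → (-4, -0.75) − 0.25·(-37.5, -11) = (5.375, 2)
Step 3: at (5.375, 2), ∇E = (61.75, 18.75) → (5.375, 2) − 0.25·(61.75, 18.75) = (-10.0625, -2.6875)

(-10.0625, -2.6875)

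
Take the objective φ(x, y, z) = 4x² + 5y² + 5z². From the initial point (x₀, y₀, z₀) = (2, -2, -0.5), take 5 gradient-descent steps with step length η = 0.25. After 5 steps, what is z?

3.796875

∇φ = (8x, 10y, 10z)
(x₁, y₁, z₁) = (2, -2, -0.5) − 0.25·(16, -20, -5) = (-2, 3, 0.75)
(x₂, y₂, z₂) = (-2, 3, 0.75) − 0.25·(-16, 30, 7.5) = (2, -4.5, -1.125)
(x₃, y₃, z₃) = (2, -4.5, -1.125) − 0.25·(16, -45, -11.25) = (-2, 6.75, 1.6875)
(x₄, y₄, z₄) = (-2, 6.75, 1.6875) − 0.25·(-16, 67.5, 16.875) = (2, -10.125, -2.53125)
(x₅, y₅, z₅) = (2, -10.125, -2.53125) − 0.25·(16, -101.25, -25.3125) = (-2, 15.1875, 3.796875)
z = 3.796875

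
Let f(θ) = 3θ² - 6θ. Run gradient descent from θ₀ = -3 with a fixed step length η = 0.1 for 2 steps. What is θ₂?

f′(θ) = 6θ - 6
Step 1: f′(-3) = -24; θ₁ = -3 − 0.1·(-24) = -0.6
Step 2: f′(-0.6) = -9.6; θ₂ = -0.6 − 0.1·(-9.6) = 0.36

0.36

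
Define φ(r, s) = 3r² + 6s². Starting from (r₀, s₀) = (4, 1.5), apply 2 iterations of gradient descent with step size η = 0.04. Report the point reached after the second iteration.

(2.3104, 0.4056)

∇φ = (6r, 12s)
Step 1: at (4, 1.5), ∇φ = (24, 18) → (4, 1.5) − 0.04·(24, 18) = (3.04, 0.78)
Step 2: at (3.04, 0.78), ∇φ = (18.24, 9.36) → (3.04, 0.78) − 0.04·(18.24, 9.36) = (2.3104, 0.4056)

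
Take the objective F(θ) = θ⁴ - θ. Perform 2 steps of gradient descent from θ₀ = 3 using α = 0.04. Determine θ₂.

-0.90445568

F′(θ) = 4θ³ - 1
Step 1: F′(3) = 107; θ₁ = 3 − 0.04·107 = -1.28
Step 2: F′(-1.28) = -9.388608; θ₂ = -1.28 − 0.04·(-9.388608) = -0.90445568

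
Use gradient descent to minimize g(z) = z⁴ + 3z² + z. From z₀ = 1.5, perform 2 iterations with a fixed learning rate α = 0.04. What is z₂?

0.35750144

g′(z) = 4z³ + 6z + 1
z₁ = 1.5 − 0.04·23.5 = 0.56
z₂ = 0.56 − 0.04·5.062464 = 0.35750144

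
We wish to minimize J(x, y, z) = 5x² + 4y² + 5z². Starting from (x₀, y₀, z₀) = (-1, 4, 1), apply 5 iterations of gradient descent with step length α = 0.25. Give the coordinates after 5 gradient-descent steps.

(7.59375, -4, -7.59375)

∇J = (10x, 8y, 10z)
(x₁, y₁, z₁) = (-1, 4, 1) − 0.25·(-10, 32, 10) = (1.5, -4, -1.5)
(x₂, y₂, z₂) = (1.5, -4, -1.5) − 0.25·(15, -32, -15) = (-2.25, 4, 2.25)
(x₃, y₃, z₃) = (-2.25, 4, 2.25) − 0.25·(-22.5, 32, 22.5) = (3.375, -4, -3.375)
(x₄, y₄, z₄) = (3.375, -4, -3.375) − 0.25·(33.75, -32, -33.75) = (-5.0625, 4, 5.0625)
(x₅, y₅, z₅) = (-5.0625, 4, 5.0625) − 0.25·(-50.625, 32, 50.625) = (7.59375, -4, -7.59375)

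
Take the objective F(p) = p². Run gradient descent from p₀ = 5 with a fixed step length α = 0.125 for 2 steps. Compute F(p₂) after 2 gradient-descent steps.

F′(p) = 2p
p₁ = 5 − 0.125·10 = 3.75
p₂ = 3.75 − 0.125·7.5 = 2.8125
F(2.8125) = 7.91015625

7.91015625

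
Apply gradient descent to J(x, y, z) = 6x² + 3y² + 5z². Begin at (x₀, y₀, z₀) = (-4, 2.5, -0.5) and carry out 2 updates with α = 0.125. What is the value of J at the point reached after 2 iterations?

∇J = (12x, 6y, 10z)
(x₁, y₁, z₁) = (-4, 2.5, -0.5) − 0.125·(-48, 15, -5) = (2, 0.625, 0.125)
(x₂, y₂, z₂) = (2, 0.625, 0.125) − 0.125·(24, 3.75, 1.25) = (-1, 0.15625, -0.03125)
J(-1, 0.15625, -0.03125) = 6.078125

6.078125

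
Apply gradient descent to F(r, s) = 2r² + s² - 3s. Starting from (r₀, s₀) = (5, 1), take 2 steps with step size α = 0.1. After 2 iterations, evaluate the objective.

4.3324

∇F = (4r, 2s - 3)
(r₁, s₁) = (5, 1) − 0.1·(20, -1) = (3, 1.1)
(r₂, s₂) = (3, 1.1) − 0.1·(12, -0.8) = (1.8, 1.18)
F(1.8, 1.18) = 4.3324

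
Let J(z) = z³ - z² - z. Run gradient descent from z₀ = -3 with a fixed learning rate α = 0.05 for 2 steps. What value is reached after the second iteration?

-8.184

J′(z) = 3z² - 2z - 1
Step 1: J′(-3) = 32; z₁ = -3 − 0.05·32 = -4.6
Step 2: J′(-4.6) = 71.68; z₂ = -4.6 − 0.05·71.68 = -8.184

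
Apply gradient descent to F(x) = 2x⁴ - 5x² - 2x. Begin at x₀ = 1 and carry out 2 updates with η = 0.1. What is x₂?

0.8048

F′(x) = 8x³ - 10x - 2
x₁ = 1 − 0.1·(-4) = 1.4
x₂ = 1.4 − 0.1·5.952 = 0.8048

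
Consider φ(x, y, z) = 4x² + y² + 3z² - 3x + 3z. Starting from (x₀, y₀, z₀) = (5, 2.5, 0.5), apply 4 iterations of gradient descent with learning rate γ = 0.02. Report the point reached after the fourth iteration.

∇φ = (8x - 3, 2y, 6z + 3)
Step 1: at (5, 2.5, 0.5), ∇φ = (37, 5, 6) → (5, 2.5, 0.5) − 0.02·(37, 5, 6) = (4.26, 2.4, 0.38)
Step 2: at (4.26, 2.4, 0.38), ∇φ = (31.08, 4.8, 5.28) → (4.26, 2.4, 0.38) − 0.02·(31.08, 4.8, 5.28) = (3.6384, 2.304, 0.2744)
Step 3: at (3.6384, 2.304, 0.2744), ∇φ = (26.1072, 4.608, 4.6464) → (3.6384, 2.304, 0.2744) − 0.02·(26.1072, 4.608, 4.6464) = (3.116256, 2.21184, 0.181472)
Step 4: at (3.116256, 2.21184, 0.181472), ∇φ = (21.930048, 4.42368, 4.088832) → (3.116256, 2.21184, 0.181472) − 0.02·(21.930048, 4.42368, 4.088832) = (2.67765504, 2.1233664, 0.09969536)

(2.67765504, 2.1233664, 0.09969536)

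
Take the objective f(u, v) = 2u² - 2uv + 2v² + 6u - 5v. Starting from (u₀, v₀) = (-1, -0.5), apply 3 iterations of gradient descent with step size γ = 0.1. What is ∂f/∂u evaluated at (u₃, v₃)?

-0.256

∇f = (4u - 2v + 6, -2u + 4v - 5)
Step 1: at (-1, -0.5), ∇f = (3, -5) → (-1, -0.5) − 0.1·(3, -5) = (-1.3, 0)
Step 2: at (-1.3, 0), ∇f = (0.8, -2.4) → (-1.3, 0) − 0.1·(0.8, -2.4) = (-1.38, 0.24)
Step 3: at (-1.38, 0.24), ∇f = (0, -1.28) → (-1.38, 0.24) − 0.1·(0, -1.28) = (-1.38, 0.368)
∂f/∂u at (-1.38, 0.368) = -0.256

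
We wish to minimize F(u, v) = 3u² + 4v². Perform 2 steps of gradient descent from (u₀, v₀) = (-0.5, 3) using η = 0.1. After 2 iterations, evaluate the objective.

0.0768

∇F = (6u, 8v)
Step 1: at (-0.5, 3), ∇F = (-3, 24) → (-0.5, 3) − 0.1·(-3, 24) = (-0.2, 0.6)
Step 2: at (-0.2, 0.6), ∇F = (-1.2, 4.8) → (-0.2, 0.6) − 0.1·(-1.2, 4.8) = (-0.08, 0.12)
F(-0.08, 0.12) = 0.0768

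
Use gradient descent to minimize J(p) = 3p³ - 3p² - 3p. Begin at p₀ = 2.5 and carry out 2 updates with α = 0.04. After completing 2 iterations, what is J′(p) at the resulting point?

-0.188805836016

J′(p) = 9p² - 6p - 3
p₁ = 2.5 − 0.04·38.25 = 0.97
p₂ = 0.97 − 0.04·(-0.3519) = 0.984076
J′(p) at (0.984076) = -0.188805836016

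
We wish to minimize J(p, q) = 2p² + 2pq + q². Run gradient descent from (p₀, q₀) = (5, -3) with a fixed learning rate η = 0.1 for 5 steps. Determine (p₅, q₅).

∇J = (4p + 2q, 2p + 2q)
Step 1: at (5, -3), ∇J = (14, 4) → (5, -3) − 0.1·(14, 4) = (3.6, -3.4)
Step 2: at (3.6, -3.4), ∇J = (7.6, 0.4) → (3.6, -3.4) − 0.1·(7.6, 0.4) = (2.84, -3.44)
Step 3: at (2.84, -3.44), ∇J = (4.48, -1.2) → (2.84, -3.44) − 0.1·(4.48, -1.2) = (2.392, -3.32)
Step 4: at (2.392, -3.32), ∇J = (2.928, -1.856) → (2.392, -3.32) − 0.1·(2.928, -1.856) = (2.0992, -3.1344)
Step 5: at (2.0992, -3.1344), ∇J = (2.128, -2.0704) → (2.0992, -3.1344) − 0.1·(2.128, -2.0704) = (1.8864, -2.92736)

(1.8864, -2.92736)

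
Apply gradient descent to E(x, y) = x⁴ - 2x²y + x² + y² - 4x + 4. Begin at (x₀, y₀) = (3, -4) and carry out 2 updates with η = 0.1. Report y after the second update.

∇E = (4x³ - 4xy + 2x - 4, -2x² + 2y)
(x₁, y₁) = (3, -4) − 0.1·(158, -26) = (-12.8, -1.4)
(x₂, y₂) = (-12.8, -1.4) − 0.1·(-8489.888, -330.48) = (836.1888, 31.648)
y = 31.648

31.648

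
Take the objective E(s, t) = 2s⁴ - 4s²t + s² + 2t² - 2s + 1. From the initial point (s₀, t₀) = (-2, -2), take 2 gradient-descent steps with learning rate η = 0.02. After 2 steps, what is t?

-1.398272

∇E = (8s³ - 8st + 2s - 2, -4s² + 4t)
(s₁, t₁) = (-2, -2) − 0.02·(-102, -24) = (0.04, -1.52)
(s₂, t₂) = (0.04, -1.52) − 0.02·(-1.433088, -6.0864) = (0.06866176, -1.398272)
t = -1.398272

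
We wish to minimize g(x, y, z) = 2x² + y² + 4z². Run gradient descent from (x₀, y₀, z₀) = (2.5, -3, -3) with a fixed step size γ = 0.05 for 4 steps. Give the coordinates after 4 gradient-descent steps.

∇g = (4x, 2y, 8z)
(x₁, y₁, z₁) = (2.5, -3, -3) − 0.05·(10, -6, -24) = (2, -2.7, -1.8)
(x₂, y₂, z₂) = (2, -2.7, -1.8) − 0.05·(8, -5.4, -14.4) = (1.6, -2.43, -1.08)
(x₃, y₃, z₃) = (1.6, -2.43, -1.08) − 0.05·(6.4, -4.86, -8.64) = (1.28, -2.187, -0.648)
(x₄, y₄, z₄) = (1.28, -2.187, -0.648) − 0.05·(5.12, -4.374, -5.184) = (1.024, -1.9683, -0.3888)

(1.024, -1.9683, -0.3888)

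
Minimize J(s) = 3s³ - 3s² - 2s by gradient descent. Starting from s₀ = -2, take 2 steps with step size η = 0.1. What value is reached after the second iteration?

J′(s) = 9s² - 6s - 2
Step 1: J′(-2) = 46; s₁ = -2 − 0.1·46 = -6.6
Step 2: J′(-6.6) = 429.64; s₂ = -6.6 − 0.1·429.64 = -49.564

-49.564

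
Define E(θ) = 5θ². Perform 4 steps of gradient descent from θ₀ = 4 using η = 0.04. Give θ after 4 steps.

0.5184

E′(θ) = 10θ
θ₁ = 4 − 0.04·40 = 2.4
θ₂ = 2.4 − 0.04·24 = 1.44
θ₃ = 1.44 − 0.04·14.4 = 0.864
θ₄ = 0.864 − 0.04·8.64 = 0.5184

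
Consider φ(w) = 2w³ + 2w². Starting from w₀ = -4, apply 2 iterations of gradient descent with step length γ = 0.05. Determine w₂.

-25.6

φ′(w) = 6w² + 4w
w₁ = -4 − 0.05·80 = -8
w₂ = -8 − 0.05·352 = -25.6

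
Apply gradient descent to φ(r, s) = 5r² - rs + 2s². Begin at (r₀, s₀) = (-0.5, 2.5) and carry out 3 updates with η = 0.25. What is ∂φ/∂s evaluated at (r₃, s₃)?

-5.3203125

∇φ = (10r - s, -r + 4s)
(r₁, s₁) = (-0.5, 2.5) − 0.25·(-7.5, 10.5) = (1.375, -0.125)
(r₂, s₂) = (1.375, -0.125) − 0.25·(13.875, -1.875) = (-2.09375, 0.34375)
(r₃, s₃) = (-2.09375, 0.34375) − 0.25·(-21.28125, 3.46875) = (3.2265625, -0.5234375)
∂φ/∂s at (3.2265625, -0.5234375) = -5.3203125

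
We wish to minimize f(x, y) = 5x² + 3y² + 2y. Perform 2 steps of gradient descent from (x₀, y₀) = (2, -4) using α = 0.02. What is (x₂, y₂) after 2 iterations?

(1.28, -3.1728)

∇f = (10x, 6y + 2)
(x₁, y₁) = (2, -4) − 0.02·(20, -22) = (1.6, -3.56)
(x₂, y₂) = (1.6, -3.56) − 0.02·(16, -19.36) = (1.28, -3.1728)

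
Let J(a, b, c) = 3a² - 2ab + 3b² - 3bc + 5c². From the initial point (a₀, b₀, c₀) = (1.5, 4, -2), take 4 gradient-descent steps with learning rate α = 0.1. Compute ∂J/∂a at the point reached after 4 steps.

∇J = (6a - 2b, -2a + 6b - 3c, -3b + 10c)
Step 1: at (1.5, 4, -2), ∇J = (1, 27, -32) → (1.5, 4, -2) − 0.1·(1, 27, -32) = (1.4, 1.3, 1.2)
Step 2: at (1.4, 1.3, 1.2), ∇J = (5.8, 1.4, 8.1) → (1.4, 1.3, 1.2) − 0.1·(5.8, 1.4, 8.1) = (0.82, 1.16, 0.39)
Step 3: at (0.82, 1.16, 0.39), ∇J = (2.6, 4.15, 0.42) → (0.82, 1.16, 0.39) − 0.1·(2.6, 4.15, 0.42) = (0.56, 0.745, 0.348)
Step 4: at (0.56, 0.745, 0.348), ∇J = (1.87, 2.306, 1.245) → (0.56, 0.745, 0.348) − 0.1·(1.87, 2.306, 1.245) = (0.373, 0.5144, 0.2235)
∂J/∂a at (0.373, 0.5144, 0.2235) = 1.2092

1.2092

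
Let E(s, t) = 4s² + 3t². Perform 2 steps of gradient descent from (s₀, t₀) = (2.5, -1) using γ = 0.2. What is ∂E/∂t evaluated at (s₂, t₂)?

∇E = (8s, 6t)
Step 1: at (2.5, -1), ∇E = (20, -6) → (2.5, -1) − 0.2·(20, -6) = (-1.5, 0.2)
Step 2: at (-1.5, 0.2), ∇E = (-12, 1.2) → (-1.5, 0.2) − 0.2·(-12, 1.2) = (0.9, -0.04)
∂E/∂t at (0.9, -0.04) = -0.24

-0.24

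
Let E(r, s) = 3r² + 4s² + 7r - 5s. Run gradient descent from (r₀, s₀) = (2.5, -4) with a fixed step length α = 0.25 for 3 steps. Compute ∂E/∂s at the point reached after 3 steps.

37

∇E = (6r + 7, 8s - 5)
Step 1: at (2.5, -4), ∇E = (22, -37) → (2.5, -4) − 0.25·(22, -37) = (-3, 5.25)
Step 2: at (-3, 5.25), ∇E = (-11, 37) → (-3, 5.25) − 0.25·(-11, 37) = (-0.25, -4)
Step 3: at (-0.25, -4), ∇E = (5.5, -37) → (-0.25, -4) − 0.25·(5.5, -37) = (-1.625, 5.25)
∂E/∂s at (-1.625, 5.25) = 37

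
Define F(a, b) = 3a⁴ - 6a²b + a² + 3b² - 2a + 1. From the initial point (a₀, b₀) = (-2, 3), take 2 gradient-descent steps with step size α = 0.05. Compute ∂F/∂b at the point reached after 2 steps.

∇F = (12a³ - 12ab + 2a - 2, -6a² + 6b)
Step 1: at (-2, 3), ∇F = (-30, -6) → (-2, 3) − 0.05·(-30, -6) = (-0.5, 3.3)
Step 2: at (-0.5, 3.3), ∇F = (15.3, 18.3) → (-0.5, 3.3) − 0.05·(15.3, 18.3) = (-1.265, 2.385)
∂F/∂b at (-1.265, 2.385) = 4.70865

4.70865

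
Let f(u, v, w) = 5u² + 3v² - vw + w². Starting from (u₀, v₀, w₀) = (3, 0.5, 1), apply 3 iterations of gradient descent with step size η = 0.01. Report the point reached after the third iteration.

∇f = (10u, 6v - w, -v + 2w)
(u₁, v₁, w₁) = (3, 0.5, 1) − 0.01·(30, 2, 1.5) = (2.7, 0.48, 0.985)
(u₂, v₂, w₂) = (2.7, 0.48, 0.985) − 0.01·(27, 1.895, 1.49) = (2.43, 0.46105, 0.9701)
(u₃, v₃, w₃) = (2.43, 0.46105, 0.9701) − 0.01·(24.3, 1.7962, 1.47915) = (2.187, 0.443088, 0.9553085)

(2.187, 0.443088, 0.9553085)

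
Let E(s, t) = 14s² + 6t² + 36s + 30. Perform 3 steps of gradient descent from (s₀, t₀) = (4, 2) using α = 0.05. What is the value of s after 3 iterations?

∇E = (28s + 36, 12t)
(s₁, t₁) = (4, 2) − 0.05·(148, 24) = (-3.4, 0.8)
(s₂, t₂) = (-3.4, 0.8) − 0.05·(-59.2, 9.6) = (-0.44, 0.32)
(s₃, t₃) = (-0.44, 0.32) − 0.05·(23.68, 3.84) = (-1.624, 0.128)
s = -1.624

-1.624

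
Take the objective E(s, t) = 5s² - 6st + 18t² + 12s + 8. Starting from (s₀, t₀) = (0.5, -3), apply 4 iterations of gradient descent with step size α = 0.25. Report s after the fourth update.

∇E = (10s - 6t + 12, -6s + 36t)
(s₁, t₁) = (0.5, -3) − 0.25·(35, -111) = (-8.25, 24.75)
(s₂, t₂) = (-8.25, 24.75) − 0.25·(-219, 940.5) = (46.5, -210.375)
(s₃, t₃) = (46.5, -210.375) − 0.25·(1739.25, -7852.5) = (-388.3125, 1752.75)
(s₄, t₄) = (-388.3125, 1752.75) − 0.25·(-14387.625, 65428.875) = (3208.59375, -14604.46875)
s = 3208.59375

3208.59375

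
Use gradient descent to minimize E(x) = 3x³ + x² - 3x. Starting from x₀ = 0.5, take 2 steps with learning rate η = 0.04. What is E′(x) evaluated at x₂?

E′(x) = 9x² + 2x - 3
x₁ = 0.5 − 0.04·0.25 = 0.49
x₂ = 0.49 − 0.04·0.1409 = 0.484364
E′(x) at (0.484364) = 0.080204360464

0.080204360464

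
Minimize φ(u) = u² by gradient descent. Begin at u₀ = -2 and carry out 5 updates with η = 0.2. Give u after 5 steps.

φ′(u) = 2u
Step 1: φ′(-2) = -4; u₁ = -2 − 0.2·(-4) = -1.2
Step 2: φ′(-1.2) = -2.4; u₂ = -1.2 − 0.2·(-2.4) = -0.72
Step 3: φ′(-0.72) = -1.44; u₃ = -0.72 − 0.2·(-1.44) = -0.432
Step 4: φ′(-0.432) = -0.864; u₄ = -0.432 − 0.2·(-0.864) = -0.2592
Step 5: φ′(-0.2592) = -0.5184; u₅ = -0.2592 − 0.2·(-0.5184) = -0.15552

-0.15552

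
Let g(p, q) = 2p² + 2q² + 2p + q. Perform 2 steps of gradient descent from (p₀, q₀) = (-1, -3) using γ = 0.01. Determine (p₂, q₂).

(-0.9608, -2.7844)

∇g = (4p + 2, 4q + 1)
(p₁, q₁) = (-1, -3) − 0.01·(-2, -11) = (-0.98, -2.89)
(p₂, q₂) = (-0.98, -2.89) − 0.01·(-1.92, -10.56) = (-0.9608, -2.7844)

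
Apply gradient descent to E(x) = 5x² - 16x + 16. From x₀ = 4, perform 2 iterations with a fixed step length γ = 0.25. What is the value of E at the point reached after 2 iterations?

E′(x) = 10x - 16
Step 1: E′(4) = 24; x₁ = 4 − 0.25·24 = -2
Step 2: E′(-2) = -36; x₂ = -2 − 0.25·(-36) = 7
E(7) = 149

149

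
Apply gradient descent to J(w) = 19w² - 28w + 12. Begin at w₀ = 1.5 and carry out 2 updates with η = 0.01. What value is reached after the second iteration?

J′(w) = 38w - 28
Step 1: J′(1.5) = 29; w₁ = 1.5 − 0.01·29 = 1.21
Step 2: J′(1.21) = 17.98; w₂ = 1.21 − 0.01·17.98 = 1.0302

1.0302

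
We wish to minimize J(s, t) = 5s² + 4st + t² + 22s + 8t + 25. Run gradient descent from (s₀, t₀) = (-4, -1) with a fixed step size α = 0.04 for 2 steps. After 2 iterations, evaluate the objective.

2.95688704

∇J = (10s + 4t + 22, 4s + 2t + 8)
Step 1: at (-4, -1), ∇J = (-22, -10) → (-4, -1) − 0.04·(-22, -10) = (-3.12, -0.6)
Step 2: at (-3.12, -0.6), ∇J = (-11.6, -5.68) → (-3.12, -0.6) − 0.04·(-11.6, -5.68) = (-2.656, -0.3728)
J(-2.656, -0.3728) = 2.95688704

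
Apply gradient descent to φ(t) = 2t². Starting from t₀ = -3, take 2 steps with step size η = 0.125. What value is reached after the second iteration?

φ′(t) = 4t
Step 1: φ′(-3) = -12; t₁ = -3 − 0.125·(-12) = -1.5
Step 2: φ′(-1.5) = -6; t₂ = -1.5 − 0.125·(-6) = -0.75

-0.75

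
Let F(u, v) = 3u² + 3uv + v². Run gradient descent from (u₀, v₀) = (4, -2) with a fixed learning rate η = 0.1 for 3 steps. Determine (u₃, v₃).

(1.558, -2.836)

∇F = (6u + 3v, 3u + 2v)
Step 1: at (4, -2), ∇F = (18, 8) → (4, -2) − 0.1·(18, 8) = (2.2, -2.8)
Step 2: at (2.2, -2.8), ∇F = (4.8, 1) → (2.2, -2.8) − 0.1·(4.8, 1) = (1.72, -2.9)
Step 3: at (1.72, -2.9), ∇F = (1.62, -0.64) → (1.72, -2.9) − 0.1·(1.62, -0.64) = (1.558, -2.836)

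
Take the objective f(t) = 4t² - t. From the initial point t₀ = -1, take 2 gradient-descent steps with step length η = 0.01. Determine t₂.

-0.8272

f′(t) = 8t - 1
Step 1: f′(-1) = -9; t₁ = -1 − 0.01·(-9) = -0.91
Step 2: f′(-0.91) = -8.28; t₂ = -0.91 − 0.01·(-8.28) = -0.8272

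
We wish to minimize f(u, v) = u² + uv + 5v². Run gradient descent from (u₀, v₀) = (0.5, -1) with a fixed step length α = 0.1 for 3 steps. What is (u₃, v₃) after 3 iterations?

∇f = (2u + v, u + 10v)
Step 1: at (0.5, -1), ∇f = (0, -9.5) → (0.5, -1) − 0.1·(0, -9.5) = (0.5, -0.05)
Step 2: at (0.5, -0.05), ∇f = (0.95, 0) → (0.5, -0.05) − 0.1·(0.95, 0) = (0.405, -0.05)
Step 3: at (0.405, -0.05), ∇f = (0.76, -0.095) → (0.405, -0.05) − 0.1·(0.76, -0.095) = (0.329, -0.0405)

(0.329, -0.0405)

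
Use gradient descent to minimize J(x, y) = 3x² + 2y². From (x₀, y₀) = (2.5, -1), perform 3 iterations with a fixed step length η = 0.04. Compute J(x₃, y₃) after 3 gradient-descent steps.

4.315719724032

∇J = (6x, 4y)
(x₁, y₁) = (2.5, -1) − 0.04·(15, -4) = (1.9, -0.84)
(x₂, y₂) = (1.9, -0.84) − 0.04·(11.4, -3.36) = (1.444, -0.7056)
(x₃, y₃) = (1.444, -0.7056) − 0.04·(8.664, -2.8224) = (1.09744, -0.592704)
J(1.09744, -0.592704) = 4.315719724032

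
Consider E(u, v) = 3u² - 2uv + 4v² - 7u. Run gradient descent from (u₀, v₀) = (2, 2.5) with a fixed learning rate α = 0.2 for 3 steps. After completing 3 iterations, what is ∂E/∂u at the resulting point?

4.352

∇E = (6u - 2v - 7, -2u + 8v)
(u₁, v₁) = (2, 2.5) − 0.2·(0, 16) = (2, -0.7)
(u₂, v₂) = (2, -0.7) − 0.2·(6.4, -9.6) = (0.72, 1.22)
(u₃, v₃) = (0.72, 1.22) − 0.2·(-5.12, 8.32) = (1.744, -0.444)
∂E/∂u at (1.744, -0.444) = 4.352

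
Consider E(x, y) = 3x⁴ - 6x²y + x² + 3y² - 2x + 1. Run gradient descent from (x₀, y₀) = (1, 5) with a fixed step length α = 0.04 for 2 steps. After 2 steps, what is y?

5.116736

∇E = (12x³ - 12xy + 2x - 2, -6x² + 6y)
(x₁, y₁) = (1, 5) − 0.04·(-48, 24) = (2.92, 4.04)
(x₂, y₂) = (2.92, 4.04) − 0.04·(161.043456, -26.9184) = (-3.52173824, 5.116736)
y = 5.116736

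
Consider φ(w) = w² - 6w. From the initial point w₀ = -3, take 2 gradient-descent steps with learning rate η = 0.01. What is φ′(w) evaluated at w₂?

φ′(w) = 2w - 6
w₁ = -3 − 0.01·(-12) = -2.88
w₂ = -2.88 − 0.01·(-11.76) = -2.7624
φ′(w) at (-2.7624) = -11.5248

-11.5248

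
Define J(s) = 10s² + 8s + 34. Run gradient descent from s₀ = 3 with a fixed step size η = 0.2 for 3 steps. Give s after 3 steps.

-92.2

J′(s) = 20s + 8
Step 1: J′(3) = 68; s₁ = 3 − 0.2·68 = -10.6
Step 2: J′(-10.6) = -204; s₂ = -10.6 − 0.2·(-204) = 30.2
Step 3: J′(30.2) = 612; s₃ = 30.2 − 0.2·612 = -92.2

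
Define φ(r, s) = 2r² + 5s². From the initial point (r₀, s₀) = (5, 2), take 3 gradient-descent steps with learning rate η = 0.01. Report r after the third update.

4.42368

∇φ = (4r, 10s)
Step 1: at (5, 2), ∇φ = (20, 20) → (5, 2) − 0.01·(20, 20) = (4.8, 1.8)
Step 2: at (4.8, 1.8), ∇φ = (19.2, 18) → (4.8, 1.8) − 0.01·(19.2, 18) = (4.608, 1.62)
Step 3: at (4.608, 1.62), ∇φ = (18.432, 16.2) → (4.608, 1.62) − 0.01·(18.432, 16.2) = (4.42368, 1.458)
r = 4.42368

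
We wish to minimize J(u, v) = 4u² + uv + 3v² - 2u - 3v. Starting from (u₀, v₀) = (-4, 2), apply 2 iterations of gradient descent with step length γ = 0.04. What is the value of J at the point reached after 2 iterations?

∇J = (8u + v - 2, u + 6v - 3)
Step 1: at (-4, 2), ∇J = (-32, 5) → (-4, 2) − 0.04·(-32, 5) = (-2.72, 1.8)
Step 2: at (-2.72, 1.8), ∇J = (-21.96, 5.08) → (-2.72, 1.8) − 0.04·(-21.96, 5.08) = (-1.8416, 1.5968)
J(-1.8416, 1.5968) = 17.16740608

17.16740608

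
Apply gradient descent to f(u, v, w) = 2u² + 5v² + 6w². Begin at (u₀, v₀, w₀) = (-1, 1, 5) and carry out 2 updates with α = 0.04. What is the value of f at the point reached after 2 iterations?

∇f = (4u, 10v, 12w)
(u₁, v₁, w₁) = (-1, 1, 5) − 0.04·(-4, 10, 60) = (-0.84, 0.6, 2.6)
(u₂, v₂, w₂) = (-0.84, 0.6, 2.6) − 0.04·(-3.36, 6, 31.2) = (-0.7056, 0.36, 1.352)
f(-0.7056, 0.36, 1.352) = 12.61116672

12.61116672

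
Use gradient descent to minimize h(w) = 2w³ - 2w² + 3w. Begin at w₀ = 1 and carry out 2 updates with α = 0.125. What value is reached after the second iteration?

h′(w) = 6w² - 4w + 3
w₁ = 1 − 0.125·5 = 0.375
w₂ = 0.375 − 0.125·2.34375 = 0.08203125

0.08203125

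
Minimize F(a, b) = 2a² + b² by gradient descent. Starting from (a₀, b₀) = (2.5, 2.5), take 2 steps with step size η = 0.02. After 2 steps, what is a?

2.116

∇F = (4a, 2b)
Step 1: at (2.5, 2.5), ∇F = (10, 5) → (2.5, 2.5) − 0.02·(10, 5) = (2.3, 2.4)
Step 2: at (2.3, 2.4), ∇F = (9.2, 4.8) → (2.3, 2.4) − 0.02·(9.2, 4.8) = (2.116, 2.304)
a = 2.116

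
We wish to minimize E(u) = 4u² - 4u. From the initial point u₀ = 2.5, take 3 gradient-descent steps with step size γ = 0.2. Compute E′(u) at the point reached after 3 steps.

E′(u) = 8u - 4
Step 1: E′(2.5) = 16; u₁ = 2.5 − 0.2·16 = -0.7
Step 2: E′(-0.7) = -9.6; u₂ = -0.7 − 0.2·(-9.6) = 1.22
Step 3: E′(1.22) = 5.76; u₃ = 1.22 − 0.2·5.76 = 0.068
E′(u) at (0.068) = -3.456

-3.456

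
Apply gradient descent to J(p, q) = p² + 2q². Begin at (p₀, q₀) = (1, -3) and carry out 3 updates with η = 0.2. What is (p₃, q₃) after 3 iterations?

(0.216, -0.024)

∇J = (2p, 4q)
Step 1: at (1, -3), ∇J = (2, -12) → (1, -3) − 0.2·(2, -12) = (0.6, -0.6)
Step 2: at (0.6, -0.6), ∇J = (1.2, -2.4) → (0.6, -0.6) − 0.2·(1.2, -2.4) = (0.36, -0.12)
Step 3: at (0.36, -0.12), ∇J = (0.72, -0.48) → (0.36, -0.12) − 0.2·(0.72, -0.48) = (0.216, -0.024)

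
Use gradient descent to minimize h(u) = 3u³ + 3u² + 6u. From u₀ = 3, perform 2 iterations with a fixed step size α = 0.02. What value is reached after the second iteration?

h′(u) = 9u² + 6u + 6
u₁ = 3 − 0.02·105 = 0.9
u₂ = 0.9 − 0.02·18.69 = 0.5262

0.5262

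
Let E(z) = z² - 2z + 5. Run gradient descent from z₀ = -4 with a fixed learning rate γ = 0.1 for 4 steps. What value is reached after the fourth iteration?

E′(z) = 2z - 2
z₁ = -4 − 0.1·(-10) = -3
z₂ = -3 − 0.1·(-8) = -2.2
z₃ = -2.2 − 0.1·(-6.4) = -1.56
z₄ = -1.56 − 0.1·(-5.12) = -1.048

-1.048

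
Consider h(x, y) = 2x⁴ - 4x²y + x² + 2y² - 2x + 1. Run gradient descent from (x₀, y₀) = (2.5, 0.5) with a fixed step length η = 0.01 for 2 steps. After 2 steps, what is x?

∇h = (8x³ - 8xy + 2x - 2, -4x² + 4y)
Step 1: at (2.5, 0.5), ∇h = (118, -23) → (2.5, 0.5) − 0.01·(118, -23) = (1.32, 0.73)
Step 2: at (1.32, 0.73), ∇h = (11.330944, -4.0496) → (1.32, 0.73) − 0.01·(11.330944, -4.0496) = (1.20669056, 0.770496)
x = 1.20669056

1.20669056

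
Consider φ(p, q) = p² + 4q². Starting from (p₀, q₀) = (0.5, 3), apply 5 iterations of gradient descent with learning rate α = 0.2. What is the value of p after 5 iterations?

0.03888

∇φ = (2p, 8q)
(p₁, q₁) = (0.5, 3) − 0.2·(1, 24) = (0.3, -1.8)
(p₂, q₂) = (0.3, -1.8) − 0.2·(0.6, -14.4) = (0.18, 1.08)
(p₃, q₃) = (0.18, 1.08) − 0.2·(0.36, 8.64) = (0.108, -0.648)
(p₄, q₄) = (0.108, -0.648) − 0.2·(0.216, -5.184) = (0.0648, 0.3888)
(p₅, q₅) = (0.0648, 0.3888) − 0.2·(0.1296, 3.1104) = (0.03888, -0.23328)
p = 0.03888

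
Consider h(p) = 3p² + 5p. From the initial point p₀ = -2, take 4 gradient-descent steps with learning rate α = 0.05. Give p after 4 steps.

h′(p) = 6p + 5
p₁ = -2 − 0.05·(-7) = -1.65
p₂ = -1.65 − 0.05·(-4.9) = -1.405
p₃ = -1.405 − 0.05·(-3.43) = -1.2335
p₄ = -1.2335 − 0.05·(-2.401) = -1.11345

-1.11345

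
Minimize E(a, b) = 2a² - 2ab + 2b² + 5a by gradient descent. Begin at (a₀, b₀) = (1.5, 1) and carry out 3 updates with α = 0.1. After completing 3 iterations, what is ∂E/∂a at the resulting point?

∇E = (4a - 2b + 5, -2a + 4b)
(a₁, b₁) = (1.5, 1) − 0.1·(9, 1) = (0.6, 0.9)
(a₂, b₂) = (0.6, 0.9) − 0.1·(5.6, 2.4) = (0.04, 0.66)
(a₃, b₃) = (0.04, 0.66) − 0.1·(3.84, 2.56) = (-0.344, 0.404)
∂E/∂a at (-0.344, 0.404) = 2.816

2.816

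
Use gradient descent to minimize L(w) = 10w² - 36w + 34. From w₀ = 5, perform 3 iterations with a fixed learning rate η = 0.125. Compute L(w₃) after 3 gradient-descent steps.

1168

L′(w) = 20w - 36
w₁ = 5 − 0.125·64 = -3
w₂ = -3 − 0.125·(-96) = 9
w₃ = 9 − 0.125·144 = -9
L(-9) = 1168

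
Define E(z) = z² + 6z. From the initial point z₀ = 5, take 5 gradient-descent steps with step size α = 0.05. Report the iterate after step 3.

E′(z) = 2z + 6
z₁ = 5 − 0.05·16 = 4.2
z₂ = 4.2 − 0.05·14.4 = 3.48
z₃ = 3.48 − 0.05·12.96 = 2.832

2.832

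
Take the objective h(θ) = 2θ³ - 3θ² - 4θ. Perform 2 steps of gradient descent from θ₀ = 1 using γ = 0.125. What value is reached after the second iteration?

1.4375

h′(θ) = 6θ² - 6θ - 4
Step 1: h′(1) = -4; θ₁ = 1 − 0.125·(-4) = 1.5
Step 2: h′(1.5) = 0.5; θ₂ = 1.5 − 0.125·0.5 = 1.4375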